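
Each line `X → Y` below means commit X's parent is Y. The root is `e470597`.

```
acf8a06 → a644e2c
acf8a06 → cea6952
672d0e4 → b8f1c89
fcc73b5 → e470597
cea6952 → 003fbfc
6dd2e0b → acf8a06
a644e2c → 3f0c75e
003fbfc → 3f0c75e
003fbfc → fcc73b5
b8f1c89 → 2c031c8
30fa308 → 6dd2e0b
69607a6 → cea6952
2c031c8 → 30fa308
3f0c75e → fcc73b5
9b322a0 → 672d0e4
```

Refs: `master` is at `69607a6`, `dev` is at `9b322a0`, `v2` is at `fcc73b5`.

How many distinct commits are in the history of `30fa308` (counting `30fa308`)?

Walking parent pointers from 30fa308: reachable set = {003fbfc, 30fa308, 3f0c75e, 6dd2e0b, a644e2c, acf8a06, cea6952, e470597, fcc73b5}.
That is 9 commits.

9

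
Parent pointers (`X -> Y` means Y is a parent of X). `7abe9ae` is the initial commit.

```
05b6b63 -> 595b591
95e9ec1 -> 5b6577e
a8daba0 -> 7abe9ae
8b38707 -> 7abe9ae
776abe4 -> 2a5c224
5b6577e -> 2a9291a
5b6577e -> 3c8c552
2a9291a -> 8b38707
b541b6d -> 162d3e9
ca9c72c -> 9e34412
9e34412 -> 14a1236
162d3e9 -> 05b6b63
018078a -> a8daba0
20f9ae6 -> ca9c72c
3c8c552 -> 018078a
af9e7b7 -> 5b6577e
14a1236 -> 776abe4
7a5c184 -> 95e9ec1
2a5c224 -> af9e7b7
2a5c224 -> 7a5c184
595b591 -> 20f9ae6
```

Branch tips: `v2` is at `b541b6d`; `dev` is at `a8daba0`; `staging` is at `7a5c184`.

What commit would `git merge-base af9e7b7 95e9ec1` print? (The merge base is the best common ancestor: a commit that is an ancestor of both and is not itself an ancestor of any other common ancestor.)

5b6577e

Ancestors of af9e7b7: {018078a, 2a9291a, 3c8c552, 5b6577e, 7abe9ae, 8b38707, a8daba0, af9e7b7}.
Ancestors of 95e9ec1: {018078a, 2a9291a, 3c8c552, 5b6577e, 7abe9ae, 8b38707, 95e9ec1, a8daba0}.
Common ancestors: {018078a, 2a9291a, 3c8c552, 5b6577e, 7abe9ae, 8b38707, a8daba0}.
Among these, 5b6577e is not an ancestor of any other common ancestor — it is the merge base.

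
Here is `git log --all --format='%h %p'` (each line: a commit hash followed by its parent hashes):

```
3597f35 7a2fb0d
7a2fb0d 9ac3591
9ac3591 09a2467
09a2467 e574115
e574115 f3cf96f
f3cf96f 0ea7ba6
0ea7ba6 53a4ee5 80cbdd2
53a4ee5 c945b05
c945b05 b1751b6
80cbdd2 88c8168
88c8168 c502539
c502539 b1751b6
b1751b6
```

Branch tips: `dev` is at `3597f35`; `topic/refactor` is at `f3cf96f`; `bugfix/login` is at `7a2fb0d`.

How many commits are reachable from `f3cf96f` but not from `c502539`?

Reachable from f3cf96f: {0ea7ba6, 53a4ee5, 80cbdd2, 88c8168, b1751b6, c502539, c945b05, f3cf96f}.
Reachable from c502539: {b1751b6, c502539}.
In f3cf96f's history but not c502539's: {0ea7ba6, 53a4ee5, 80cbdd2, 88c8168, c945b05, f3cf96f} — 6 commits.

6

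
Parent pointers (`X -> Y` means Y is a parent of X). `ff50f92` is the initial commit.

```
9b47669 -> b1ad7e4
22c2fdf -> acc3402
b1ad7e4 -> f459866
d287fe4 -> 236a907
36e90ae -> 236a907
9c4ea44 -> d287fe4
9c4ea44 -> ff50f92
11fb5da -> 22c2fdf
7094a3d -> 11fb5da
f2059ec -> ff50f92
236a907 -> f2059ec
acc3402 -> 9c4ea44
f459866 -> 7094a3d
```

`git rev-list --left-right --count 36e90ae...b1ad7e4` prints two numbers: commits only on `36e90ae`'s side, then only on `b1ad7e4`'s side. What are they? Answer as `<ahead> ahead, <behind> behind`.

1 ahead, 8 behind

Reachable from 36e90ae: {236a907, 36e90ae, f2059ec, ff50f92}.
Reachable from b1ad7e4: {11fb5da, 22c2fdf, 236a907, 7094a3d, 9c4ea44, acc3402, b1ad7e4, d287fe4, f2059ec, f459866, ff50f92}.
Only in 36e90ae's history (ahead): {36e90ae} — 1.
Only in b1ad7e4's history (behind): {11fb5da, 22c2fdf, 7094a3d, 9c4ea44, acc3402, b1ad7e4, d287fe4, f459866} — 8.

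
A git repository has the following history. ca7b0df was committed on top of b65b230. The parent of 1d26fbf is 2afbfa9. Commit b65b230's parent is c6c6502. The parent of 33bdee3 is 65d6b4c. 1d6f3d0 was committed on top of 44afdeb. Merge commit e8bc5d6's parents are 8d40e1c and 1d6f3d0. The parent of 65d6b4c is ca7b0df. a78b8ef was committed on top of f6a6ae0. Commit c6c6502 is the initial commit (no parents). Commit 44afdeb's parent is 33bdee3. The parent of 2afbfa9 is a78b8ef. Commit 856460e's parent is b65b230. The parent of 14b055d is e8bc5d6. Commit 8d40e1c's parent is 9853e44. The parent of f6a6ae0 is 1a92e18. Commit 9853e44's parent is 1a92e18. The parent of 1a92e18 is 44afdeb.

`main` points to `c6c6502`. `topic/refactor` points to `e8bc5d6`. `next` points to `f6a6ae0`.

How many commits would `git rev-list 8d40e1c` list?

Walking parent pointers from 8d40e1c: reachable set = {1a92e18, 33bdee3, 44afdeb, 65d6b4c, 8d40e1c, 9853e44, b65b230, c6c6502, ca7b0df}.
That is 9 commits.

9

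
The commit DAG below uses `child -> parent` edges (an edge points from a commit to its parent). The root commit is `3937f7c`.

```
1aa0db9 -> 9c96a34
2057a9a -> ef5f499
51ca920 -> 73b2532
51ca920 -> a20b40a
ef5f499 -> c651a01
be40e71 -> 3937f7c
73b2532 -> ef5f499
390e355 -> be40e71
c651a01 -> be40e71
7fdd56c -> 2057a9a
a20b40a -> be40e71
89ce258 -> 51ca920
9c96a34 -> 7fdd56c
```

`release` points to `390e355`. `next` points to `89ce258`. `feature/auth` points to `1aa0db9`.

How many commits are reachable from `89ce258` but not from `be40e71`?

6

Reachable from 89ce258: {3937f7c, 51ca920, 73b2532, 89ce258, a20b40a, be40e71, c651a01, ef5f499}.
Reachable from be40e71: {3937f7c, be40e71}.
In 89ce258's history but not be40e71's: {51ca920, 73b2532, 89ce258, a20b40a, c651a01, ef5f499} — 6 commits.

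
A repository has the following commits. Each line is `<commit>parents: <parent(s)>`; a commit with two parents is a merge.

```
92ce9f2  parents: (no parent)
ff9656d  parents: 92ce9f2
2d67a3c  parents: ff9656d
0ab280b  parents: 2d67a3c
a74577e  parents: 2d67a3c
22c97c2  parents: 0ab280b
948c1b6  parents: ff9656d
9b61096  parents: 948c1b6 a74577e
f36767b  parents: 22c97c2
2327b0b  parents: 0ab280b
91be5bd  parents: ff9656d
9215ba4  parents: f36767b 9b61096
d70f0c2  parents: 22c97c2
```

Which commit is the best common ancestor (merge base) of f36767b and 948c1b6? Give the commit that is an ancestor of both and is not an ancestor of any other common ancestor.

Ancestors of f36767b: {0ab280b, 22c97c2, 2d67a3c, 92ce9f2, f36767b, ff9656d}.
Ancestors of 948c1b6: {92ce9f2, 948c1b6, ff9656d}.
Common ancestors: {92ce9f2, ff9656d}.
Among these, ff9656d is not an ancestor of any other common ancestor — it is the merge base.

ff9656d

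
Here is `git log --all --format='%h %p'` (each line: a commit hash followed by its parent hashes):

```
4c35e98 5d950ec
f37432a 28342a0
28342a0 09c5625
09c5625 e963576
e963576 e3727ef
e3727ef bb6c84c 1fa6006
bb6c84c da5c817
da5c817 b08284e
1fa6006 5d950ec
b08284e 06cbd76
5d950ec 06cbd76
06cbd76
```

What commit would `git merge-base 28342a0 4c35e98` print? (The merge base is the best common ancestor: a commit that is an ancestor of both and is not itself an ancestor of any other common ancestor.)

Ancestors of 28342a0: {06cbd76, 09c5625, 1fa6006, 28342a0, 5d950ec, b08284e, bb6c84c, da5c817, e3727ef, e963576}.
Ancestors of 4c35e98: {06cbd76, 4c35e98, 5d950ec}.
Common ancestors: {06cbd76, 5d950ec}.
Among these, 5d950ec is not an ancestor of any other common ancestor — it is the merge base.

5d950ec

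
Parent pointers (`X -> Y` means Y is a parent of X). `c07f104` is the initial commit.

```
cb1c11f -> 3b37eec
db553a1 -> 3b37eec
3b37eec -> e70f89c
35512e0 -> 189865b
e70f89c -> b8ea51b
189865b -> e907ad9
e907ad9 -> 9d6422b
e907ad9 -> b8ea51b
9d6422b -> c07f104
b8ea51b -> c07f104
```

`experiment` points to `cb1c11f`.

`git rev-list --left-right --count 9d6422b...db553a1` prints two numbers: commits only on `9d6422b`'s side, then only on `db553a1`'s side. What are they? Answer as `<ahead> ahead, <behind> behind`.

1 ahead, 4 behind

Reachable from 9d6422b: {9d6422b, c07f104}.
Reachable from db553a1: {3b37eec, b8ea51b, c07f104, db553a1, e70f89c}.
Only in 9d6422b's history (ahead): {9d6422b} — 1.
Only in db553a1's history (behind): {3b37eec, b8ea51b, db553a1, e70f89c} — 4.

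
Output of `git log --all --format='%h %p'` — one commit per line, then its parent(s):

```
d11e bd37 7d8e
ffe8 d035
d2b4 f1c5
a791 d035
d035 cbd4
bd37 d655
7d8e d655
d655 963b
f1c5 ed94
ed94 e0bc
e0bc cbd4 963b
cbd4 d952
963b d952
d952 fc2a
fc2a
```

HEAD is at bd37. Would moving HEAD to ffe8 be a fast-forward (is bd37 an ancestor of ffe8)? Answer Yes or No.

A fast-forward from bd37 to ffe8 is possible iff bd37 is an ancestor of ffe8.
Ancestors of ffe8: {cbd4, d035, d952, fc2a, ffe8}.
bd37 is not among them, so fast-forward is not possible.

No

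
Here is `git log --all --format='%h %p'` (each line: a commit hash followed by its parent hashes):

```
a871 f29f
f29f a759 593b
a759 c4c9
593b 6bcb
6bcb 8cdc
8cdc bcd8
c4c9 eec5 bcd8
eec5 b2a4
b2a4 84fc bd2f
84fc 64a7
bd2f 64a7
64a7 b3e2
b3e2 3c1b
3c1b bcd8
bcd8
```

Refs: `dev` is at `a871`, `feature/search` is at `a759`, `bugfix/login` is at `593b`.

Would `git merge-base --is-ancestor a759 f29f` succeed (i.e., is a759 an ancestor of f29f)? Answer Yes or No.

Ancestors of f29f (commits reachable by following parents): {3c1b, 593b, 64a7, 6bcb, 84fc, 8cdc, a759, b2a4, b3e2, bcd8, bd2f, c4c9, eec5, f29f}.
a759 is in that set, so it is an ancestor of f29f.

Yes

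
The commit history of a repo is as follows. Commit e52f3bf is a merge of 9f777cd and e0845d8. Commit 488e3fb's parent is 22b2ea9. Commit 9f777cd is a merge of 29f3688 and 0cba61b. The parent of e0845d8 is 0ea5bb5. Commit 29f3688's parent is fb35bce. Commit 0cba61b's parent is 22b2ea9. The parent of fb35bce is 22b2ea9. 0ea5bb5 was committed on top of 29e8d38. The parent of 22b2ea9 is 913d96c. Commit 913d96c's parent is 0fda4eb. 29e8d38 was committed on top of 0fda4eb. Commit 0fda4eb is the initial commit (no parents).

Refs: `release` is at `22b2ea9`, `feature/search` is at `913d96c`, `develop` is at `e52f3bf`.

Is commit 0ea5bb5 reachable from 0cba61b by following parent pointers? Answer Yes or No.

Ancestors of 0cba61b: {0cba61b, 0fda4eb, 22b2ea9, 913d96c}.
0ea5bb5 is not in that set, so it is not an ancestor of 0cba61b.

No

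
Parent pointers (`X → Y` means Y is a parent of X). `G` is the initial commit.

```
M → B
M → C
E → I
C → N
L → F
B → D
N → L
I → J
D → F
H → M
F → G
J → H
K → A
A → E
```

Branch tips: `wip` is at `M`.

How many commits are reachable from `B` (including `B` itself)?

4

Walking parent pointers from B: reachable set = {B, D, F, G}.
That is 4 commits.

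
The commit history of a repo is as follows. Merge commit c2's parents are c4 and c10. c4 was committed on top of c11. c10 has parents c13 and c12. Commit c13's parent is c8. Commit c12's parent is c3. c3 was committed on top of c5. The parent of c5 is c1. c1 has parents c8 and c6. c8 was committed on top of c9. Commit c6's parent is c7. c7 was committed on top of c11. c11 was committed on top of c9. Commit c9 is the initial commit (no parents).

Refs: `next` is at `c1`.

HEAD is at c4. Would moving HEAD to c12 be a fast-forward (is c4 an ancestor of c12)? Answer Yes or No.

A fast-forward from c4 to c12 is possible iff c4 is an ancestor of c12.
Ancestors of c12: {c1, c11, c12, c3, c5, c6, c7, c8, c9}.
c4 is not among them, so fast-forward is not possible.

No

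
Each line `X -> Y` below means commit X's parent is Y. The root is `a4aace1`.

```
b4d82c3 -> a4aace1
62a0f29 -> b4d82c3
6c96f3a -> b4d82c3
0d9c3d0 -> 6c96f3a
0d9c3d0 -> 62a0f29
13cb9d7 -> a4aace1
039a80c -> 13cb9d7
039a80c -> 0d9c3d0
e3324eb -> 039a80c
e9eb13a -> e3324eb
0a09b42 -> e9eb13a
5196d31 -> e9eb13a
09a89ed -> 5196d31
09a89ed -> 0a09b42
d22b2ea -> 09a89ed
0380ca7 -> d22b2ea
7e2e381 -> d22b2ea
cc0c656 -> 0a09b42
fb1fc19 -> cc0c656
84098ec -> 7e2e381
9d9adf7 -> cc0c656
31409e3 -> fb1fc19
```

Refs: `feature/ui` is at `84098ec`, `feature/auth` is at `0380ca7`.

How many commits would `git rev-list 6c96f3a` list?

Walking parent pointers from 6c96f3a: reachable set = {6c96f3a, a4aace1, b4d82c3}.
That is 3 commits.

3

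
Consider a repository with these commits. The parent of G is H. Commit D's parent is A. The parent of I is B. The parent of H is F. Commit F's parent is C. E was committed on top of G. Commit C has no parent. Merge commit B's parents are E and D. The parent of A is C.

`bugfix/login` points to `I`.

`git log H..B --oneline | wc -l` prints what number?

5

Reachable from B: {A, B, C, D, E, F, G, H}.
Reachable from H: {C, F, H}.
In B's history but not H's: {A, B, D, E, G} — 5 commits.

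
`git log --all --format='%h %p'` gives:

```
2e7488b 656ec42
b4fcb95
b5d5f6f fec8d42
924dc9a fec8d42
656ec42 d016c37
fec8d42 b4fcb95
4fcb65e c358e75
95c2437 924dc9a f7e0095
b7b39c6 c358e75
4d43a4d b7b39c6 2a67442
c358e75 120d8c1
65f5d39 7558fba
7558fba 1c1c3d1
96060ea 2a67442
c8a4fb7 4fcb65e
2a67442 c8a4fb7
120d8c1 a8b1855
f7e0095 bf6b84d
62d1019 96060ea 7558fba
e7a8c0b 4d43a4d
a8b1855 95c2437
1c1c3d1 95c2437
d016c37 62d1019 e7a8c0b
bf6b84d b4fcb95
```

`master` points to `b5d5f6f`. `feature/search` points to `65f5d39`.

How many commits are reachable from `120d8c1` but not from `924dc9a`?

5

Reachable from 120d8c1: {120d8c1, 924dc9a, 95c2437, a8b1855, b4fcb95, bf6b84d, f7e0095, fec8d42}.
Reachable from 924dc9a: {924dc9a, b4fcb95, fec8d42}.
In 120d8c1's history but not 924dc9a's: {120d8c1, 95c2437, a8b1855, bf6b84d, f7e0095} — 5 commits.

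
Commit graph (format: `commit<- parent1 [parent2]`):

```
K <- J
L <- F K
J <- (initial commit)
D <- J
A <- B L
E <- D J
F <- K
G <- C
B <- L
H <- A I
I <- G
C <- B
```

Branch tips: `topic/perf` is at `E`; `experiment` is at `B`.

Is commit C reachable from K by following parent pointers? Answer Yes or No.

Ancestors of K: {J, K}.
C is not in that set, so it is not an ancestor of K.

No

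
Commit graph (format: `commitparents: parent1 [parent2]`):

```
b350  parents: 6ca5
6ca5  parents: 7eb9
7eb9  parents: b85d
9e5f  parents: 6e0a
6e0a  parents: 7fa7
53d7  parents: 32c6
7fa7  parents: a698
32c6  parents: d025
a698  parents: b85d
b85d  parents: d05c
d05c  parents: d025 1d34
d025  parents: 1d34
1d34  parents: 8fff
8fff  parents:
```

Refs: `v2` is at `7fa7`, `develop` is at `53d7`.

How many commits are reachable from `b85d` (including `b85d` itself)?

Walking parent pointers from b85d: reachable set = {1d34, 8fff, b85d, d025, d05c}.
That is 5 commits.

5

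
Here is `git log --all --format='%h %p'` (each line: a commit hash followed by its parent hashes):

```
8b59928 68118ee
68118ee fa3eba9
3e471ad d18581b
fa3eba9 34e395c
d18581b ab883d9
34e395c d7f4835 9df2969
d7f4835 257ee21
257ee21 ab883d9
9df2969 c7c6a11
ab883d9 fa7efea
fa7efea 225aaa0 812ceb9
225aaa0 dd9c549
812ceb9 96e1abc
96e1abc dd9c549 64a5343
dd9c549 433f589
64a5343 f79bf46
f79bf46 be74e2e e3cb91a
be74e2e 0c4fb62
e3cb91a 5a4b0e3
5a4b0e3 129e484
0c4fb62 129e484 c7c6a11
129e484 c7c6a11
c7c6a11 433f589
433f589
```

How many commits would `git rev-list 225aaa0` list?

3

Walking parent pointers from 225aaa0: reachable set = {225aaa0, 433f589, dd9c549}.
That is 3 commits.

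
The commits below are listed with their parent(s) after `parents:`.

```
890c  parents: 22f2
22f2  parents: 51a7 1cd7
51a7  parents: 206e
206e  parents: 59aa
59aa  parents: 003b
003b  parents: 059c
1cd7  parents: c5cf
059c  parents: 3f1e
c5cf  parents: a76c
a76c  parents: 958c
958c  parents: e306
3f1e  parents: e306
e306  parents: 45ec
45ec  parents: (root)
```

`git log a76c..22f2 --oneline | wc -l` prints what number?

Reachable from 22f2: {003b, 059c, 1cd7, 206e, 22f2, 3f1e, 45ec, 51a7, 59aa, 958c, a76c, c5cf, e306}.
Reachable from a76c: {45ec, 958c, a76c, e306}.
In 22f2's history but not a76c's: {003b, 059c, 1cd7, 206e, 22f2, 3f1e, 51a7, 59aa, c5cf} — 9 commits.

9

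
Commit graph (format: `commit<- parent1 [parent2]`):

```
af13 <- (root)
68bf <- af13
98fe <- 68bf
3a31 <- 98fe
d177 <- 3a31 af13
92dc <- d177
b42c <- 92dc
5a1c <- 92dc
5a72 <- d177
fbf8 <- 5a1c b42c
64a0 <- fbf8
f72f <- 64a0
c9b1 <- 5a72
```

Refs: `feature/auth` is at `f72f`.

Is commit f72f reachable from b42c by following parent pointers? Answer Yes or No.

No

Ancestors of b42c: {3a31, 68bf, 92dc, 98fe, af13, b42c, d177}.
f72f is not in that set, so it is not an ancestor of b42c.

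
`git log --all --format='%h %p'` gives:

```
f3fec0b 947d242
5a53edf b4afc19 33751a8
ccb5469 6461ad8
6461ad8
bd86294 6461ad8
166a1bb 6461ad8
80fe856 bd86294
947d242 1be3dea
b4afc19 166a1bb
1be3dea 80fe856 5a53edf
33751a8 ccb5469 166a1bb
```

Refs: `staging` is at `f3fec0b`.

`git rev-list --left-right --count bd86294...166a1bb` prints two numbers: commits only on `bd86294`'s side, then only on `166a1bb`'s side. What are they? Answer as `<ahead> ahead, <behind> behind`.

1 ahead, 1 behind

Reachable from bd86294: {6461ad8, bd86294}.
Reachable from 166a1bb: {166a1bb, 6461ad8}.
Only in bd86294's history (ahead): {bd86294} — 1.
Only in 166a1bb's history (behind): {166a1bb} — 1.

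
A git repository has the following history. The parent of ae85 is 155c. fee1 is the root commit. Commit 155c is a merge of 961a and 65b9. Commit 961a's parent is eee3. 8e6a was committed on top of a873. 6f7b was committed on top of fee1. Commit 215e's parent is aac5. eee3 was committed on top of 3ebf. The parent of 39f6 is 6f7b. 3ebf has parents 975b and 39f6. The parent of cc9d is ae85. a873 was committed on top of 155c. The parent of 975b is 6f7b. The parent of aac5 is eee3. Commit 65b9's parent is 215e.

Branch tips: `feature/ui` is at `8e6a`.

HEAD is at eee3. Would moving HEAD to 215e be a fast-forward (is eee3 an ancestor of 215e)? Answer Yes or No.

Yes

A fast-forward from eee3 to 215e is possible iff eee3 is an ancestor of 215e.
Ancestors of 215e: {215e, 39f6, 3ebf, 6f7b, 975b, aac5, eee3, fee1}.
eee3 is among them, so fast-forward is possible.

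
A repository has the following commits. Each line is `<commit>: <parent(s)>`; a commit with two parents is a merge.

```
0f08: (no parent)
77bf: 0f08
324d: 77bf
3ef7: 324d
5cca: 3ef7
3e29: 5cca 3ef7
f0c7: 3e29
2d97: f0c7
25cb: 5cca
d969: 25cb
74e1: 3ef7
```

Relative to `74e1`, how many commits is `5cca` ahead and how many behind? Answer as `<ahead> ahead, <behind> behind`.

Reachable from 5cca: {0f08, 324d, 3ef7, 5cca, 77bf}.
Reachable from 74e1: {0f08, 324d, 3ef7, 74e1, 77bf}.
Only in 5cca's history (ahead): {5cca} — 1.
Only in 74e1's history (behind): {74e1} — 1.

1 ahead, 1 behind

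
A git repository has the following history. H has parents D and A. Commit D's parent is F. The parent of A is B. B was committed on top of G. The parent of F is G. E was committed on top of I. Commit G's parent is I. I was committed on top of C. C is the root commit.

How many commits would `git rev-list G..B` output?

1

Reachable from B: {B, C, G, I}.
Reachable from G: {C, G, I}.
In B's history but not G's: {B} — 1 commit.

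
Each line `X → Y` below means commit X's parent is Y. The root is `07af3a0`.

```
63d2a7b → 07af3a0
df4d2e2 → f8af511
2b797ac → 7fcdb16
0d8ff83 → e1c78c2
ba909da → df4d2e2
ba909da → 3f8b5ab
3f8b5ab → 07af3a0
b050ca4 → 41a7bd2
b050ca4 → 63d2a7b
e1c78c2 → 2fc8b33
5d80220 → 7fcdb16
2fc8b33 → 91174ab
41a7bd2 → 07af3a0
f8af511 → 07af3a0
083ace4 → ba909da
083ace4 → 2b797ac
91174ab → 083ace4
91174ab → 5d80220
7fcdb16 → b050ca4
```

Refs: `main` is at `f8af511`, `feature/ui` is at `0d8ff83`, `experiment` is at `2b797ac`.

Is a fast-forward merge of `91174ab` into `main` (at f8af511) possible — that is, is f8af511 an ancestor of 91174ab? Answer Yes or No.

Yes

A fast-forward from f8af511 to 91174ab is possible iff f8af511 is an ancestor of 91174ab.
Ancestors of 91174ab: {07af3a0, 083ace4, 2b797ac, 3f8b5ab, 41a7bd2, 5d80220, 63d2a7b, 7fcdb16, 91174ab, b050ca4, ba909da, df4d2e2, f8af511}.
f8af511 is among them, so fast-forward is possible.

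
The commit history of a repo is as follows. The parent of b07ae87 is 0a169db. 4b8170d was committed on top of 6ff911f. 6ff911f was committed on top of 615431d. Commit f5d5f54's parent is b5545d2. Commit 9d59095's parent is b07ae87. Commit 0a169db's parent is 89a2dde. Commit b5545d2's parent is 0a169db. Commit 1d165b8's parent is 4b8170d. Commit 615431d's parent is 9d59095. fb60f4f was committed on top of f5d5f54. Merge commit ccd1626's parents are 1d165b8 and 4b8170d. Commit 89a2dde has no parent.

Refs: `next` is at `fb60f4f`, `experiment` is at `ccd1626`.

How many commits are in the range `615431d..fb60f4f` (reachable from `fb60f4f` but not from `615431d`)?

Reachable from fb60f4f: {0a169db, 89a2dde, b5545d2, f5d5f54, fb60f4f}.
Reachable from 615431d: {0a169db, 615431d, 89a2dde, 9d59095, b07ae87}.
In fb60f4f's history but not 615431d's: {b5545d2, f5d5f54, fb60f4f} — 3 commits.

3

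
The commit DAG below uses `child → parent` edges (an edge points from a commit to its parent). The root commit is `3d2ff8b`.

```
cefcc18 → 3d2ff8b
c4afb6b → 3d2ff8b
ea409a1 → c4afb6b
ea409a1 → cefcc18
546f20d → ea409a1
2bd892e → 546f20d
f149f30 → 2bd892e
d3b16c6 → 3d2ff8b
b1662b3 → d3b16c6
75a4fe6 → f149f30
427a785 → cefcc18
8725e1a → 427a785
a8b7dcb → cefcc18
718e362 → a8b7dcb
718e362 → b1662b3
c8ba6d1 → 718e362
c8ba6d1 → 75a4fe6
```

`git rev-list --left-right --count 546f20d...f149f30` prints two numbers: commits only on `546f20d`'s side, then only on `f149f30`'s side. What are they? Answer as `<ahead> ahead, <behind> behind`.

Reachable from 546f20d: {3d2ff8b, 546f20d, c4afb6b, cefcc18, ea409a1}.
Reachable from f149f30: {2bd892e, 3d2ff8b, 546f20d, c4afb6b, cefcc18, ea409a1, f149f30}.
Only in 546f20d's history (ahead): {} — 0.
Only in f149f30's history (behind): {2bd892e, f149f30} — 2.

0 ahead, 2 behind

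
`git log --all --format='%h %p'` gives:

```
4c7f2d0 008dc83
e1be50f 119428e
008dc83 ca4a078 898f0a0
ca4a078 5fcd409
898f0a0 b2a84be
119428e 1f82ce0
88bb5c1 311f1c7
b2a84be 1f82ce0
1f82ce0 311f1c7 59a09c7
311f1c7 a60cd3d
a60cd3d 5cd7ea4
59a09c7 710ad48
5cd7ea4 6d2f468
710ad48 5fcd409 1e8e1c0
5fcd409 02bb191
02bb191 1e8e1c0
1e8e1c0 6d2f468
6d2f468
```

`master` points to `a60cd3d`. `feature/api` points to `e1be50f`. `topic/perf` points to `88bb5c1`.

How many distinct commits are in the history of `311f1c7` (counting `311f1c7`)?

Walking parent pointers from 311f1c7: reachable set = {311f1c7, 5cd7ea4, 6d2f468, a60cd3d}.
That is 4 commits.

4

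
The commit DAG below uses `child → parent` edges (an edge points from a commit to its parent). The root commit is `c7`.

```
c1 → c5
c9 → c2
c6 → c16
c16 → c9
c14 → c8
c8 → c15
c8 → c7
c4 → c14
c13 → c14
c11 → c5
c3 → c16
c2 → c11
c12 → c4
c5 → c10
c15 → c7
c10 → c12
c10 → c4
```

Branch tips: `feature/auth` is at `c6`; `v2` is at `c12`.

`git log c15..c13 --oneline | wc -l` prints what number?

3

Reachable from c13: {c13, c14, c15, c7, c8}.
Reachable from c15: {c15, c7}.
In c13's history but not c15's: {c13, c14, c8} — 3 commits.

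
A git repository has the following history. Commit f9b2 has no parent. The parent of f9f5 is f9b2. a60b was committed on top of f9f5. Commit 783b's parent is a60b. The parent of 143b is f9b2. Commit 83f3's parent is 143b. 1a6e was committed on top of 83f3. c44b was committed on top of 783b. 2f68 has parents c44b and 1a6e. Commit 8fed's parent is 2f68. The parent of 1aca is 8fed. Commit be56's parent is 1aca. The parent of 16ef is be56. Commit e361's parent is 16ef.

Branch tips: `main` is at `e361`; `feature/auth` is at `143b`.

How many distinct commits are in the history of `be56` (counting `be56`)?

Walking parent pointers from be56: reachable set = {143b, 1a6e, 1aca, 2f68, 783b, 83f3, 8fed, a60b, be56, c44b, f9b2, f9f5}.
That is 12 commits.

12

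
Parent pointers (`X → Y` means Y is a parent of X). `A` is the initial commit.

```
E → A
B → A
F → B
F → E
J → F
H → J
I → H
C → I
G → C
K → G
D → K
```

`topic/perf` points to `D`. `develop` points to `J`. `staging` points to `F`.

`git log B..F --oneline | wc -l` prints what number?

2

Reachable from F: {A, B, E, F}.
Reachable from B: {A, B}.
In F's history but not B's: {E, F} — 2 commits.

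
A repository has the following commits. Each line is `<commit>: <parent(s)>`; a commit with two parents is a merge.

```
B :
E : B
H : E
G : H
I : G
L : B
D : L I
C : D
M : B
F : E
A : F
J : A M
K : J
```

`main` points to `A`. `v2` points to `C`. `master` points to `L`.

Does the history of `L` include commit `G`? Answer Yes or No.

No

Ancestors of L: {B, L}.
G is not in that set, so it is not an ancestor of L.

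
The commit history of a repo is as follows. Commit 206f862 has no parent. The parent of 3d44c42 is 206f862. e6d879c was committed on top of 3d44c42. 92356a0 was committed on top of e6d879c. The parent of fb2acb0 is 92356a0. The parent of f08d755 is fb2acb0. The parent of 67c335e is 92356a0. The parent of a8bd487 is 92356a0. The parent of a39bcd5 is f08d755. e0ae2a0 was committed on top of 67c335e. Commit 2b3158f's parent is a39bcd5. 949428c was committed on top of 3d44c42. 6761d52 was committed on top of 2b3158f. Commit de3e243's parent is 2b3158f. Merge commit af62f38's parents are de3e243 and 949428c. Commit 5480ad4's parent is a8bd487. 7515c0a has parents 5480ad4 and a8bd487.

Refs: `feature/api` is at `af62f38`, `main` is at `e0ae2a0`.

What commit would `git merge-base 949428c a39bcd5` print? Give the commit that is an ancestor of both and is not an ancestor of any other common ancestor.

Ancestors of 949428c: {206f862, 3d44c42, 949428c}.
Ancestors of a39bcd5: {206f862, 3d44c42, 92356a0, a39bcd5, e6d879c, f08d755, fb2acb0}.
Common ancestors: {206f862, 3d44c42}.
Among these, 3d44c42 is not an ancestor of any other common ancestor — it is the merge base.

3d44c42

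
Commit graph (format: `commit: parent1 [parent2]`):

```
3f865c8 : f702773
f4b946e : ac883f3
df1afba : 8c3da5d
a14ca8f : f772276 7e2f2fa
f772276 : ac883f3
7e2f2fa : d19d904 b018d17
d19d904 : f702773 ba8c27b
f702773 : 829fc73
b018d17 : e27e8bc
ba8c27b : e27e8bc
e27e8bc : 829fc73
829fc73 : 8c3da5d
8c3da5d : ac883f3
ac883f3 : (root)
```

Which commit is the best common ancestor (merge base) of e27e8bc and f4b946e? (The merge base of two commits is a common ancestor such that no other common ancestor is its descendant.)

Ancestors of e27e8bc: {829fc73, 8c3da5d, ac883f3, e27e8bc}.
Ancestors of f4b946e: {ac883f3, f4b946e}.
Common ancestors: {ac883f3}.
The only common ancestor is ac883f3, so it is the merge base.

ac883f3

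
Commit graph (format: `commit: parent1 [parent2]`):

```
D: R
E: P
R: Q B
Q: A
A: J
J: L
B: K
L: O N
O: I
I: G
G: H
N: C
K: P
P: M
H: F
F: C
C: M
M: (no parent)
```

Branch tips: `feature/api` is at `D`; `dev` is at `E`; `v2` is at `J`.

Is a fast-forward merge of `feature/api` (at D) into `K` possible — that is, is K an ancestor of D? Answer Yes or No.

Yes

A fast-forward from K to D is possible iff K is an ancestor of D.
Ancestors of D: {A, B, C, D, F, G, H, I, J, K, L, M, N, O, P, Q, R}.
K is among them, so fast-forward is possible.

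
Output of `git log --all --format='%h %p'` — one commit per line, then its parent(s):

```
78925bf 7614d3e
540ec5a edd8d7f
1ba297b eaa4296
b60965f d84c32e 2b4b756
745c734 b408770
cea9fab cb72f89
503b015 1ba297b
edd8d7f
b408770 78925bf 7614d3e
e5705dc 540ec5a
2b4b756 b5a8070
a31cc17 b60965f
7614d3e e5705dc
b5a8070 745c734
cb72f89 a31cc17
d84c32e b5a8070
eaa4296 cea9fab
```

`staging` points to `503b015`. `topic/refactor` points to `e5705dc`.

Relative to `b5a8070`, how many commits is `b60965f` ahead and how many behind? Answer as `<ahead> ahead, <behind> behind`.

3 ahead, 0 behind

Reachable from b60965f: {2b4b756, 540ec5a, 745c734, 7614d3e, 78925bf, b408770, b5a8070, b60965f, d84c32e, e5705dc, edd8d7f}.
Reachable from b5a8070: {540ec5a, 745c734, 7614d3e, 78925bf, b408770, b5a8070, e5705dc, edd8d7f}.
Only in b60965f's history (ahead): {2b4b756, b60965f, d84c32e} — 3.
Only in b5a8070's history (behind): {} — 0.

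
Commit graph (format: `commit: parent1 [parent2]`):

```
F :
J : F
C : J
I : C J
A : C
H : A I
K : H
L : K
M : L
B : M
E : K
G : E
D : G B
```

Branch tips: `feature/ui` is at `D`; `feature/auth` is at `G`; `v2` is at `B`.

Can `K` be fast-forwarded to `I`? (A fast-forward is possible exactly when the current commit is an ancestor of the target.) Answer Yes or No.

A fast-forward from K to I is possible iff K is an ancestor of I.
Ancestors of I: {C, F, I, J}.
K is not among them, so fast-forward is not possible.

No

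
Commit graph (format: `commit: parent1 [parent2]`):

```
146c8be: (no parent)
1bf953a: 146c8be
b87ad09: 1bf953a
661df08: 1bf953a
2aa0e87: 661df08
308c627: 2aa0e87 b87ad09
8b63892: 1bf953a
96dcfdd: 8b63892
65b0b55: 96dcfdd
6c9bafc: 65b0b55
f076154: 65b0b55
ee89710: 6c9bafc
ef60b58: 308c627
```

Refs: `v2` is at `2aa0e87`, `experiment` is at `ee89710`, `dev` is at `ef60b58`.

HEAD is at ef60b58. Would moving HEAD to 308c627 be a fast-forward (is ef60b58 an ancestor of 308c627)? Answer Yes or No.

A fast-forward from ef60b58 to 308c627 is possible iff ef60b58 is an ancestor of 308c627.
Ancestors of 308c627: {146c8be, 1bf953a, 2aa0e87, 308c627, 661df08, b87ad09}.
ef60b58 is not among them, so fast-forward is not possible.

No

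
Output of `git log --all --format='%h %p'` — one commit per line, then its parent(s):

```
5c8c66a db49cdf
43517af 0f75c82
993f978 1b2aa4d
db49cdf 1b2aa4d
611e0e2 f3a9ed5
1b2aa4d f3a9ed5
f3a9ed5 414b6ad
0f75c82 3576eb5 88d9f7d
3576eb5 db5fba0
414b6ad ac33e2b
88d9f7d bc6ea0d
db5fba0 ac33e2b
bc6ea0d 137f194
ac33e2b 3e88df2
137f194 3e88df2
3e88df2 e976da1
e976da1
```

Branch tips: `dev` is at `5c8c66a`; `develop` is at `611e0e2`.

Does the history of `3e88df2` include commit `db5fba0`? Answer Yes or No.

No

Ancestors of 3e88df2: {3e88df2, e976da1}.
db5fba0 is not in that set, so it is not an ancestor of 3e88df2.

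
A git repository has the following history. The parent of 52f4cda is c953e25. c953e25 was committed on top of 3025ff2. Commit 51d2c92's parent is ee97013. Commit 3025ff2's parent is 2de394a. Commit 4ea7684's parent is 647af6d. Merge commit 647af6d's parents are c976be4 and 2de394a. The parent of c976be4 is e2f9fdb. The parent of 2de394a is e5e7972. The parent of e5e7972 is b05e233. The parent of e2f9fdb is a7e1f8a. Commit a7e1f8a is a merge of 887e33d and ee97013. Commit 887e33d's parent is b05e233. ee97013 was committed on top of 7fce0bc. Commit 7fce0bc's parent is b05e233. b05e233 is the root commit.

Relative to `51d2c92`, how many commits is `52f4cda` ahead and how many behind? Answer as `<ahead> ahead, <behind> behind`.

5 ahead, 3 behind

Reachable from 52f4cda: {2de394a, 3025ff2, 52f4cda, b05e233, c953e25, e5e7972}.
Reachable from 51d2c92: {51d2c92, 7fce0bc, b05e233, ee97013}.
Only in 52f4cda's history (ahead): {2de394a, 3025ff2, 52f4cda, c953e25, e5e7972} — 5.
Only in 51d2c92's history (behind): {51d2c92, 7fce0bc, ee97013} — 3.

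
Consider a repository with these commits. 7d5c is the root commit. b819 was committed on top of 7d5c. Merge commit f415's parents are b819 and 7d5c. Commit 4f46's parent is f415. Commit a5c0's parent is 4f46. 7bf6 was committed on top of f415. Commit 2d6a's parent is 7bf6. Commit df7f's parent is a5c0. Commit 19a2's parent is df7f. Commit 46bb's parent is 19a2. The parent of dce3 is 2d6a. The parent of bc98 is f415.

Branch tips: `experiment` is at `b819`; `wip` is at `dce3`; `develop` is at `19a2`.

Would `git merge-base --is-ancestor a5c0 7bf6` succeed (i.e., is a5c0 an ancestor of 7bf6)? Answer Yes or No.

Ancestors of 7bf6: {7bf6, 7d5c, b819, f415}.
a5c0 is not in that set, so it is not an ancestor of 7bf6.

No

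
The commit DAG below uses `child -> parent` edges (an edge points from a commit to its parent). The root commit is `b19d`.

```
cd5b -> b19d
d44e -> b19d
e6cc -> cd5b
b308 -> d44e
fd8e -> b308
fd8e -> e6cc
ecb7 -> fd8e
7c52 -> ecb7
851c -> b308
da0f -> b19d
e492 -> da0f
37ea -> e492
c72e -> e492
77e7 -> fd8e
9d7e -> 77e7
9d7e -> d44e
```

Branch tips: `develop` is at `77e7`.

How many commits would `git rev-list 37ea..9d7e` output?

Reachable from 9d7e: {77e7, 9d7e, b19d, b308, cd5b, d44e, e6cc, fd8e}.
Reachable from 37ea: {37ea, b19d, da0f, e492}.
In 9d7e's history but not 37ea's: {77e7, 9d7e, b308, cd5b, d44e, e6cc, fd8e} — 7 commits.

7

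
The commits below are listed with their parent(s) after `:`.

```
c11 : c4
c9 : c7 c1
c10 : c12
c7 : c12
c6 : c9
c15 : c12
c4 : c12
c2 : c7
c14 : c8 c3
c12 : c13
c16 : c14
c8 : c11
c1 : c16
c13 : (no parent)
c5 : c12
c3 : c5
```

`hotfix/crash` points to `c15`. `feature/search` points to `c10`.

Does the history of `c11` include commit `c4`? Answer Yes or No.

Ancestors of c11 (commits reachable by following parents): {c11, c12, c13, c4}.
c4 is in that set, so it is an ancestor of c11.

Yes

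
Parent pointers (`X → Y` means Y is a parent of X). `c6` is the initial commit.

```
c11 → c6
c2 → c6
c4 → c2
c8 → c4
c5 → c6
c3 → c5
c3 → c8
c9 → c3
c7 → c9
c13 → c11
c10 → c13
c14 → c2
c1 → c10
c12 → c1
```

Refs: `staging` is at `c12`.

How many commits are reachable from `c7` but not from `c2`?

6

Reachable from c7: {c2, c3, c4, c5, c6, c7, c8, c9}.
Reachable from c2: {c2, c6}.
In c7's history but not c2's: {c3, c4, c5, c7, c8, c9} — 6 commits.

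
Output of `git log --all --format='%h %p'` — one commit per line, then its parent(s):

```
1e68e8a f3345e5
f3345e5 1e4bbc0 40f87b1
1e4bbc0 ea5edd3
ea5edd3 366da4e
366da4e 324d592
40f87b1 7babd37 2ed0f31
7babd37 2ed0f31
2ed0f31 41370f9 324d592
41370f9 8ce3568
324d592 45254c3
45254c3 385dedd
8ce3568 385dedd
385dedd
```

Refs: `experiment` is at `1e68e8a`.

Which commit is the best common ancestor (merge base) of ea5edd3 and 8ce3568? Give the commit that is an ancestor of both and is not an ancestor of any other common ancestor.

Ancestors of ea5edd3: {324d592, 366da4e, 385dedd, 45254c3, ea5edd3}.
Ancestors of 8ce3568: {385dedd, 8ce3568}.
Common ancestors: {385dedd}.
The only common ancestor is 385dedd, so it is the merge base.

385dedd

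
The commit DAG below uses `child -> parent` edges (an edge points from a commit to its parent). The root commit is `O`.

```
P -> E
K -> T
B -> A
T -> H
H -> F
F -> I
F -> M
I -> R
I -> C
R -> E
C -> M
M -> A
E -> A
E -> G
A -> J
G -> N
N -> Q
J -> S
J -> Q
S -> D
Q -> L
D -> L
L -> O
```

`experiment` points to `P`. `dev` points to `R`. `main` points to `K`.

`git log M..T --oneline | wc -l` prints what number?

9

Reachable from T: {A, C, D, E, F, G, H, I, J, L, M, N, O, Q, R, S, T}.
Reachable from M: {A, D, J, L, M, O, Q, S}.
In T's history but not M's: {C, E, F, G, H, I, N, R, T} — 9 commits.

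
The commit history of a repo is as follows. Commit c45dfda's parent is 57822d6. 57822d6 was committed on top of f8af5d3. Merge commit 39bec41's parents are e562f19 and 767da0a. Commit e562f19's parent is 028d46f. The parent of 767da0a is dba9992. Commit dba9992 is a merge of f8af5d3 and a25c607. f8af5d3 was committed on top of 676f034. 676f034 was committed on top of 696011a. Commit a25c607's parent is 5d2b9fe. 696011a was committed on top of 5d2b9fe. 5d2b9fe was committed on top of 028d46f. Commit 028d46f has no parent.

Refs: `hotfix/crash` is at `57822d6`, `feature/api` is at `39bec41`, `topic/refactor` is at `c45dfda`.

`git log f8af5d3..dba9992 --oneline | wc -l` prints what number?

Reachable from dba9992: {028d46f, 5d2b9fe, 676f034, 696011a, a25c607, dba9992, f8af5d3}.
Reachable from f8af5d3: {028d46f, 5d2b9fe, 676f034, 696011a, f8af5d3}.
In dba9992's history but not f8af5d3's: {a25c607, dba9992} — 2 commits.

2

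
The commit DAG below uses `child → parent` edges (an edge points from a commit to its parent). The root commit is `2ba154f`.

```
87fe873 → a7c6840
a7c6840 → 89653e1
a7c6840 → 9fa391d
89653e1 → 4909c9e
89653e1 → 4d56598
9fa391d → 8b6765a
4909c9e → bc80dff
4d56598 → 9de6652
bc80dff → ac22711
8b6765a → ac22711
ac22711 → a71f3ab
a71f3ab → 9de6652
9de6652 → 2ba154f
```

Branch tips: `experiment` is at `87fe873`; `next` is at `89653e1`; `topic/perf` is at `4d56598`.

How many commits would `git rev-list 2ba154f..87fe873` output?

Reachable from 87fe873: {2ba154f, 4909c9e, 4d56598, 87fe873, 89653e1, 8b6765a, 9de6652, 9fa391d, a71f3ab, a7c6840, ac22711, bc80dff}.
Reachable from 2ba154f: {2ba154f}.
In 87fe873's history but not 2ba154f's: {4909c9e, 4d56598, 87fe873, 89653e1, 8b6765a, 9de6652, 9fa391d, a71f3ab, a7c6840, ac22711, bc80dff} — 11 commits.

11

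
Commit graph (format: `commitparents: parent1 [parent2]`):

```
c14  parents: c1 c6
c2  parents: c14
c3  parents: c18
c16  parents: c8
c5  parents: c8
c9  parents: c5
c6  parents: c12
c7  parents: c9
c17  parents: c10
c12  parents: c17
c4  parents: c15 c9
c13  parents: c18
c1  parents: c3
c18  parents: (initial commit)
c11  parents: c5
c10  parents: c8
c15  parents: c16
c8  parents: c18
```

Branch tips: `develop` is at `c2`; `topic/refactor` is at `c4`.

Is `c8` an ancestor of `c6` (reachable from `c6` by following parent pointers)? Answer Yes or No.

Yes

Ancestors of c6 (commits reachable by following parents): {c10, c12, c17, c18, c6, c8}.
c8 is in that set, so it is an ancestor of c6.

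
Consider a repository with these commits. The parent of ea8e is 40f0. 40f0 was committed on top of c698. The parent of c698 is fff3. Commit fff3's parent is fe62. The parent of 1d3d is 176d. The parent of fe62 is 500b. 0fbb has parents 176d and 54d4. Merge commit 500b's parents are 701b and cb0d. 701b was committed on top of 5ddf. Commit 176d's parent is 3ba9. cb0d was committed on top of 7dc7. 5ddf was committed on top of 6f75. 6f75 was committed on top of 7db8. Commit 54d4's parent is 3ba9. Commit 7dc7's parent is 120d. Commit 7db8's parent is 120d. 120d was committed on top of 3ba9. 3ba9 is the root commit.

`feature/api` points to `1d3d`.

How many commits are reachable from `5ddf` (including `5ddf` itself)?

5

Walking parent pointers from 5ddf: reachable set = {120d, 3ba9, 5ddf, 6f75, 7db8}.
That is 5 commits.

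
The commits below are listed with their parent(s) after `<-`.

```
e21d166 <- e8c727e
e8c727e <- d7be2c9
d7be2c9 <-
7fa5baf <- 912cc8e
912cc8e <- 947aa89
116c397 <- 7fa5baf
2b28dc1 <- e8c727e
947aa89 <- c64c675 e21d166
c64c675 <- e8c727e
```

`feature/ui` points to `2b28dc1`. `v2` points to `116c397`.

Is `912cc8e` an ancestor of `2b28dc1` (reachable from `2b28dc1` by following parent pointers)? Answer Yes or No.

No

Ancestors of 2b28dc1: {2b28dc1, d7be2c9, e8c727e}.
912cc8e is not in that set, so it is not an ancestor of 2b28dc1.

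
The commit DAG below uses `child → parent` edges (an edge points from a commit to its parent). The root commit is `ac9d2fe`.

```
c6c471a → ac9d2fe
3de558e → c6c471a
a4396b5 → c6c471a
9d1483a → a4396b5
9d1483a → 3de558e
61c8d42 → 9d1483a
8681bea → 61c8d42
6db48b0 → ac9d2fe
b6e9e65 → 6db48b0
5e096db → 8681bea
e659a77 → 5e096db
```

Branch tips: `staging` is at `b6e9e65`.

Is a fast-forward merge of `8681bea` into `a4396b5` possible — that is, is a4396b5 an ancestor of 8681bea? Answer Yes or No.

Yes

A fast-forward from a4396b5 to 8681bea is possible iff a4396b5 is an ancestor of 8681bea.
Ancestors of 8681bea: {3de558e, 61c8d42, 8681bea, 9d1483a, a4396b5, ac9d2fe, c6c471a}.
a4396b5 is among them, so fast-forward is possible.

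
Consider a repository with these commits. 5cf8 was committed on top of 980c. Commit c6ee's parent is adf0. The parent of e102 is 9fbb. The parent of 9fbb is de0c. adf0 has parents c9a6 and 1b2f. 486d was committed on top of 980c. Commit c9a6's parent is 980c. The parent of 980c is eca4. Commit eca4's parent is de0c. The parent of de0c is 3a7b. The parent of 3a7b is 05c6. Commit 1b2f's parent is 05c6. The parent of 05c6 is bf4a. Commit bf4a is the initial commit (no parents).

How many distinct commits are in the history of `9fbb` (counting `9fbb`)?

Walking parent pointers from 9fbb: reachable set = {05c6, 3a7b, 9fbb, bf4a, de0c}.
That is 5 commits.

5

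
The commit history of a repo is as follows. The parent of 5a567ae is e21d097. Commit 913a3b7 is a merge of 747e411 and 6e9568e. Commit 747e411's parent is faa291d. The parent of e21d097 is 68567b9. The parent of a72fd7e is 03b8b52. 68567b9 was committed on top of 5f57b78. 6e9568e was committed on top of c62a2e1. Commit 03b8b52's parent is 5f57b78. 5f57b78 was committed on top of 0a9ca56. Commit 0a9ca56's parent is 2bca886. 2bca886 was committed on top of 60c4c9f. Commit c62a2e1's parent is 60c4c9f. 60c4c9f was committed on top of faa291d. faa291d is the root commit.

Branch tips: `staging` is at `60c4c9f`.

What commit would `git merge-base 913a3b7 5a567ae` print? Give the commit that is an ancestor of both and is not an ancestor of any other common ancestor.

Ancestors of 913a3b7: {60c4c9f, 6e9568e, 747e411, 913a3b7, c62a2e1, faa291d}.
Ancestors of 5a567ae: {0a9ca56, 2bca886, 5a567ae, 5f57b78, 60c4c9f, 68567b9, e21d097, faa291d}.
Common ancestors: {60c4c9f, faa291d}.
Among these, 60c4c9f is not an ancestor of any other common ancestor — it is the merge base.

60c4c9f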